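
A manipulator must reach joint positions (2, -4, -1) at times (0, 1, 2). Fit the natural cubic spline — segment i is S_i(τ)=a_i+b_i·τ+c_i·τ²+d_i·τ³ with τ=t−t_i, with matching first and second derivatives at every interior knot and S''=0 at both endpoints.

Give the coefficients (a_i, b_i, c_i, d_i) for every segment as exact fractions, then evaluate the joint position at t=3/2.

Δ: Δ0=-6, Δ1=3
row 1: diag=4, rhs=54; c'=1/4, d'=27/2
back: M1=27/2
M: M0=0, M1=27/2, M2=0
seg 0: a=2, c=M0/2=0, d=(M1−M0)/(6·1)=9/4, b=Δ0−h0·(2M0+M1)/6=-33/4
seg 1: a=-4, c=M1/2=27/4, d=(M2−M1)/(6·1)=-9/4, b=Δ1−h1·(2M1+M2)/6=-3/2
t_q=3/2 → seg 1, τ=1/2; S=-4+-3/2·τ+27/4·τ²+-9/4·τ³=-107/32

  seg 0: a=2 b=-33/4 c=0 d=9/4
  seg 1: a=-4 b=-3/2 c=27/4 d=-9/4
S(3/2) = -107/32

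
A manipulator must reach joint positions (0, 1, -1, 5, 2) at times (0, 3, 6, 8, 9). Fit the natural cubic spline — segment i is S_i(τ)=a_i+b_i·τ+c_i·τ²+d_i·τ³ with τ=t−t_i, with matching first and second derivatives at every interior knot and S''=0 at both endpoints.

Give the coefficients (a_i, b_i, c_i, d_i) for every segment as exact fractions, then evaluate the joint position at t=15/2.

Δ: Δ0=1/3, Δ1=-2/3, Δ2=3, Δ3=-3
row 1: diag=12, rhs=-6; c'=1/4, d'=-1/2
row 2: denom=10−3·1/4=37/4; d'=(22−3·-1/2)/(37/4)=94/37
row 3: denom=6−2·8/37=206/37; d'=(-36−2·94/37)/(206/37)=-760/103
back: M3=-760/103
back: M2=94/37−8/37·-760/103=426/103
back: M1=-1/2−1/4·426/103=-158/103
M: M0=0, M1=-158/103, M2=426/103, M3=-760/103, M4=0
seg 0: a=0, c=M0/2=0, d=(M1−M0)/(6·3)=-79/927, b=Δ0−h0·(2M0+M1)/6=340/309
seg 1: a=1, c=M1/2=-79/103, d=(M2−M1)/(6·3)=292/927, b=Δ1−h1·(2M1+M2)/6=-371/309
seg 2: a=-1, c=M2/2=213/103, d=(M3−M2)/(6·2)=-593/618, b=Δ2−h2·(2M2+M3)/6=835/309
seg 3: a=5, c=M3/2=-380/103, d=(M4−M3)/(6·1)=380/309, b=Δ3−h3·(2M3+M4)/6=-167/309
t_q=15/2 → seg 2, τ=3/2; S=-1+835/309·τ+213/103·τ²+-593/618·τ³=7363/1648

  seg 0: a=0 b=340/309 c=0 d=-79/927
  seg 1: a=1 b=-371/309 c=-79/103 d=292/927
  seg 2: a=-1 b=835/309 c=213/103 d=-593/618
  seg 3: a=5 b=-167/309 c=-380/103 d=380/309
S(15/2) = 7363/1648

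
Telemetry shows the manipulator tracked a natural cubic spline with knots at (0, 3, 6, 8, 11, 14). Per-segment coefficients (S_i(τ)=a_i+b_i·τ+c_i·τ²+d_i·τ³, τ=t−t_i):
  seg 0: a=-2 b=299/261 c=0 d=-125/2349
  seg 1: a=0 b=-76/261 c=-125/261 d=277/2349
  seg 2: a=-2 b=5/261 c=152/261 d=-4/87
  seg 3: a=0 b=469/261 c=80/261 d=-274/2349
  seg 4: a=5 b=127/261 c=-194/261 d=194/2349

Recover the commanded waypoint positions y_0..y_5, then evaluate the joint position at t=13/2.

y_0=-2 y_1=0 y_2=-2 y_3=0 y_4=5 y_5=2
S(13/2) = -161/87

y_0 = S_0(0) = a_0 = -2
y_1 = S_1(0) = a_1 = 0
y_2 = S_2(0) = a_2 = -2
y_3 = S_3(0) = a_3 = 0
y_4 = S_4(0) = a_4 = 5
y_5 = S_4(3) = 2
t_q=13/2 is in segment 2 (τ=1/2); S_2(τ)=-161/87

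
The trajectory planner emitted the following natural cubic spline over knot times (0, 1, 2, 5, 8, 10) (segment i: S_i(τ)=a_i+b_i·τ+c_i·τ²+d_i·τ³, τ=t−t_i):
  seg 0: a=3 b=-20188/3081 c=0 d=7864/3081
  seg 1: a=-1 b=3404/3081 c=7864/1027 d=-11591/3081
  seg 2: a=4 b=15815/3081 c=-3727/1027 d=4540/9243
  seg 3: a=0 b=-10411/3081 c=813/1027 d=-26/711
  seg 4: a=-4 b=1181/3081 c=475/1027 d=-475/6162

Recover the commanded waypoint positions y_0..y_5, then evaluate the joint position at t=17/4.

y_0=3 y_1=-1 y_2=4 y_3=0 y_4=-4 y_5=-2
S(17/4) = 11389/4108

y_0 = S_0(0) = a_0 = 3
y_1 = S_1(0) = a_1 = -1
y_2 = S_2(0) = a_2 = 4
y_3 = S_3(0) = a_3 = 0
y_4 = S_4(0) = a_4 = -4
y_5 = S_4(2) = -2
t_q=17/4 is in segment 2 (τ=9/4); S_2(τ)=11389/4108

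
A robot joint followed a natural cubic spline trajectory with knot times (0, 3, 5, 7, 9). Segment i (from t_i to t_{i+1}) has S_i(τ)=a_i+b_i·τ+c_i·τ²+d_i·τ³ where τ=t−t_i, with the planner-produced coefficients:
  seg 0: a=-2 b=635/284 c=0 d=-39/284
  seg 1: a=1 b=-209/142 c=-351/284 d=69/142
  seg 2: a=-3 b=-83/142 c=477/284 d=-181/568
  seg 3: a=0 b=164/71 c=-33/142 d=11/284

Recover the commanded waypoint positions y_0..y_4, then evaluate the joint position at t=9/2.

y_0 = S_0(0) = a_0 = -2
y_1 = S_1(0) = a_1 = 1
y_2 = S_2(0) = a_2 = -3
y_3 = S_3(0) = a_3 = 0
y_4 = S_3(2) = 4
t_q=9/2 is in segment 1 (τ=3/2); S_1(τ)=-667/284

y_0=-2 y_1=1 y_2=-3 y_3=0 y_4=4
S(9/2) = -667/284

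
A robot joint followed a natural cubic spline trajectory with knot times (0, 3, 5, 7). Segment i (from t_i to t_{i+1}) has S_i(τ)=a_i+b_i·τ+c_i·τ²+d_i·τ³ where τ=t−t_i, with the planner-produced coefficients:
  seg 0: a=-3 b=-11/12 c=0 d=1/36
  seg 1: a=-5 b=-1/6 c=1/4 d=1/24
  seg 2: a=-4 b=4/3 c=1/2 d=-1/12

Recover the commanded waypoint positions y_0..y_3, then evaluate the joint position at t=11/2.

y_0 = S_0(0) = a_0 = -3
y_1 = S_1(0) = a_1 = -5
y_2 = S_2(0) = a_2 = -4
y_3 = S_2(2) = 0
t_q=11/2 is in segment 2 (τ=1/2); S_2(τ)=-103/32

y_0=-3 y_1=-5 y_2=-4 y_3=0
S(11/2) = -103/32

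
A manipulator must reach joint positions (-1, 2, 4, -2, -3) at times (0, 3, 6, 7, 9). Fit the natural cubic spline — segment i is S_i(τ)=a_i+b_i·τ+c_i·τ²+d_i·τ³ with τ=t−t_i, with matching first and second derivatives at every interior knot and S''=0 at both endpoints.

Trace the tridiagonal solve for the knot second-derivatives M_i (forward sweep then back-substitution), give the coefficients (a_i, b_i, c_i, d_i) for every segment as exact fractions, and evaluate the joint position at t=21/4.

  seg 0: a=-1 b=59/204 c=0 d=145/1836
  seg 1: a=2 b=247/102 c=145/204 d=-793/1836
  seg 2: a=4 b=-1015/204 c=-54/17 d=439/204
  seg 3: a=-2 b=-497/102 c=223/68 d=-223/408
S(21/4) = 26665/4352

Δ: Δ0=1, Δ1=2/3, Δ2=-6, Δ3=-1/2
row 1: diag=12, rhs=-2; c'=1/4, d'=-1/6
row 2: denom=8−3·1/4=29/4; d'=(-40−3·-1/6)/(29/4)=-158/29
row 3: denom=6−1·4/29=170/29; d'=(33−1·-158/29)/(170/29)=223/34
back: M3=223/34
back: M2=-158/29−4/29·223/34=-108/17
back: M1=-1/6−1/4·-108/17=145/102
M: M0=0, M1=145/102, M2=-108/17, M3=223/34, M4=0
seg 0: a=-1, c=M0/2=0, d=(M1−M0)/(6·3)=145/1836, b=Δ0−h0·(2M0+M1)/6=59/204
seg 1: a=2, c=M1/2=145/204, d=(M2−M1)/(6·3)=-793/1836, b=Δ1−h1·(2M1+M2)/6=247/102
seg 2: a=4, c=M2/2=-54/17, d=(M3−M2)/(6·1)=439/204, b=Δ2−h2·(2M2+M3)/6=-1015/204
seg 3: a=-2, c=M3/2=223/68, d=(M4−M3)/(6·2)=-223/408, b=Δ3−h3·(2M3+M4)/6=-497/102
t_q=21/4 → seg 1, τ=9/4; S=2+247/102·τ+145/204·τ²+-793/1836·τ³=26665/4352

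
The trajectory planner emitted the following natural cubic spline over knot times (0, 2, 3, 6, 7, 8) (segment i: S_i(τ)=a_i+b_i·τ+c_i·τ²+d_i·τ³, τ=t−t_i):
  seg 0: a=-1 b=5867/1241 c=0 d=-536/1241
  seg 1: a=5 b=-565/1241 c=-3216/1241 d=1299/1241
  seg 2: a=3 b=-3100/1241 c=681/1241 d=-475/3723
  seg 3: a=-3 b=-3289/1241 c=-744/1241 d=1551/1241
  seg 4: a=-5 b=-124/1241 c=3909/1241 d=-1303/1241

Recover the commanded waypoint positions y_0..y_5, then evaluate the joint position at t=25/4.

y_0 = S_0(0) = a_0 = -1
y_1 = S_1(0) = a_1 = 5
y_2 = S_2(0) = a_2 = 3
y_3 = S_3(0) = a_3 = -3
y_4 = S_4(0) = a_4 = -5
y_5 = S_4(1) = -3
t_q=25/4 is in segment 3 (τ=1/4); S_3(τ)=-292321/79424

y_0=-1 y_1=5 y_2=3 y_3=-3 y_4=-5 y_5=-3
S(25/4) = -292321/79424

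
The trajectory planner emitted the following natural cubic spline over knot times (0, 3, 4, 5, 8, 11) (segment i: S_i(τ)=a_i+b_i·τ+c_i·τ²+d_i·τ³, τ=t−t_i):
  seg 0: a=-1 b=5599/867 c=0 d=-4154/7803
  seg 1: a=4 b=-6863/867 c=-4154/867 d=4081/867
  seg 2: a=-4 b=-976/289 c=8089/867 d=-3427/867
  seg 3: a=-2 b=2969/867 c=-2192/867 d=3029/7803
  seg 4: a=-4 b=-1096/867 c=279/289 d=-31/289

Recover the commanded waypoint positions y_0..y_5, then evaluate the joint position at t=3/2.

y_0 = S_0(0) = a_0 = -1
y_1 = S_1(0) = a_1 = 4
y_2 = S_2(0) = a_2 = -4
y_3 = S_3(0) = a_3 = -2
y_4 = S_4(0) = a_4 = -4
y_5 = S_4(3) = -2
t_q=3/2 is in segment 0 (τ=3/2); S_0(τ)=7965/1156

y_0=-1 y_1=4 y_2=-4 y_3=-2 y_4=-4 y_5=-2
S(3/2) = 7965/1156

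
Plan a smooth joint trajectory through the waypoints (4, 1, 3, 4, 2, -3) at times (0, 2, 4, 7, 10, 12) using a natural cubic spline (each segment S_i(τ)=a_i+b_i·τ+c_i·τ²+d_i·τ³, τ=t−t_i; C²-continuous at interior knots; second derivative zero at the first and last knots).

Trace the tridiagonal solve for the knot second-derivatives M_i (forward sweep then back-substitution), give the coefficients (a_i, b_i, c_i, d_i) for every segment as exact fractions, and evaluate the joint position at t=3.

  seg 0: a=4 b=-4229/1929 c=0 d=2671/15432
  seg 1: a=1 b=-445/3858 c=2671/2572 d=-1855/7716
  seg 2: a=3 b=4451/3858 c=-1039/2572 d=1007/23148
  seg 3: a=4 b=-737/7716 c=-8/643 d=-1373/23148
  seg 4: a=2 b=-6835/3858 c=-1405/2572 d=1405/15432
S(3) = 1082/643

Δ: Δ0=-3/2, Δ1=1, Δ2=1/3, Δ3=-2/3, Δ4=-5/2
row 1: diag=8, rhs=15; c'=1/4, d'=15/8
row 2: denom=10−2·1/4=19/2; d'=(-4−2·15/8)/(19/2)=-31/38
row 3: denom=12−3·6/19=210/19; d'=(-6−3·-31/38)/(210/19)=-9/28
row 4: denom=10−3·19/70=643/70; d'=(-11−3·-9/28)/(643/70)=-1405/1286
back: M4=-1405/1286
back: M3=-9/28−19/70·-1405/1286=-16/643
back: M2=-31/38−6/19·-16/643=-1039/1286
back: M1=15/8−1/4·-1039/1286=2671/1286
M: M0=0, M1=2671/1286, M2=-1039/1286, M3=-16/643, M4=-1405/1286, M5=0
seg 0: a=4, c=M0/2=0, d=(M1−M0)/(6·2)=2671/15432, b=Δ0−h0·(2M0+M1)/6=-4229/1929
seg 1: a=1, c=M1/2=2671/2572, d=(M2−M1)/(6·2)=-1855/7716, b=Δ1−h1·(2M1+M2)/6=-445/3858
seg 2: a=3, c=M2/2=-1039/2572, d=(M3−M2)/(6·3)=1007/23148, b=Δ2−h2·(2M2+M3)/6=4451/3858
seg 3: a=4, c=M3/2=-8/643, d=(M4−M3)/(6·3)=-1373/23148, b=Δ3−h3·(2M3+M4)/6=-737/7716
seg 4: a=2, c=M4/2=-1405/2572, d=(M5−M4)/(6·2)=1405/15432, b=Δ4−h4·(2M4+M5)/6=-6835/3858
t_q=3 → seg 1, τ=1; S=1+-445/3858·τ+2671/2572·τ²+-1855/7716·τ³=1082/643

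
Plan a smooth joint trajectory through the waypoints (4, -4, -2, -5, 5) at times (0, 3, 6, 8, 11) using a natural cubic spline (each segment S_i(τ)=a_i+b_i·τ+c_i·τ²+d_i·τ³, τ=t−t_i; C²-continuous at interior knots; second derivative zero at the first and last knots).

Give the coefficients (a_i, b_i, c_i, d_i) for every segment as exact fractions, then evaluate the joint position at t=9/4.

  seg 0: a=4 b=-679/177 c=0 d=23/177
  seg 1: a=-4 b=-58/177 c=69/59 d=-445/1593
  seg 2: a=-2 b=-151/177 c=-238/177 d=241/472
  seg 3: a=-5 b=-37/354 c=1217/708 d=-1217/6372
S(9/4) = -11899/3776

Δ: Δ0=-8/3, Δ1=2/3, Δ2=-3/2, Δ3=10/3
row 1: diag=12, rhs=20; c'=1/4, d'=5/3
row 2: denom=10−3·1/4=37/4; d'=(-13−3·5/3)/(37/4)=-72/37
row 3: denom=10−2·8/37=354/37; d'=(29−2·-72/37)/(354/37)=1217/354
back: M3=1217/354
back: M2=-72/37−8/37·1217/354=-476/177
back: M1=5/3−1/4·-476/177=138/59
M: M0=0, M1=138/59, M2=-476/177, M3=1217/354, M4=0
seg 0: a=4, c=M0/2=0, d=(M1−M0)/(6·3)=23/177, b=Δ0−h0·(2M0+M1)/6=-679/177
seg 1: a=-4, c=M1/2=69/59, d=(M2−M1)/(6·3)=-445/1593, b=Δ1−h1·(2M1+M2)/6=-58/177
seg 2: a=-2, c=M2/2=-238/177, d=(M3−M2)/(6·2)=241/472, b=Δ2−h2·(2M2+M3)/6=-151/177
seg 3: a=-5, c=M3/2=1217/708, d=(M4−M3)/(6·3)=-1217/6372, b=Δ3−h3·(2M3+M4)/6=-37/354
t_q=9/4 → seg 0, τ=9/4; S=4+-679/177·τ+0·τ²+23/177·τ³=-11899/3776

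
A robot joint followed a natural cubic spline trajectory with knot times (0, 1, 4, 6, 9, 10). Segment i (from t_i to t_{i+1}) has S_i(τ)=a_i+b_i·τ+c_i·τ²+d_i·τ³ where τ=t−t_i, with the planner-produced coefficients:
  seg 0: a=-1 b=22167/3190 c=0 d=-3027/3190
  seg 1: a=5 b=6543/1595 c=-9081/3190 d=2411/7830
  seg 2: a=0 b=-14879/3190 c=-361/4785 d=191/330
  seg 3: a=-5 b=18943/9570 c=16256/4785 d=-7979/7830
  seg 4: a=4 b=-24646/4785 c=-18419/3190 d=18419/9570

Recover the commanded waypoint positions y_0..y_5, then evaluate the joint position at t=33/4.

y_0=-1 y_1=5 y_2=0 y_3=-5 y_4=4 y_5=-5
S(33/4) = 1029997/204160

y_0 = S_0(0) = a_0 = -1
y_1 = S_1(0) = a_1 = 5
y_2 = S_2(0) = a_2 = 0
y_3 = S_3(0) = a_3 = -5
y_4 = S_4(0) = a_4 = 4
y_5 = S_4(1) = -5
t_q=33/4 is in segment 3 (τ=9/4); S_3(τ)=1029997/204160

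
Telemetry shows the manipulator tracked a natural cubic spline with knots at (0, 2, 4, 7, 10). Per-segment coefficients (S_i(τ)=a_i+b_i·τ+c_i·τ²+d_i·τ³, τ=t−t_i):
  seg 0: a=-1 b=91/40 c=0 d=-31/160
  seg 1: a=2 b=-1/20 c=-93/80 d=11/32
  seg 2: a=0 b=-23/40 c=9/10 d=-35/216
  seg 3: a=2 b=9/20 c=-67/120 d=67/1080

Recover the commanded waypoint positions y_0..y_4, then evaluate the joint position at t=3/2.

y_0=-1 y_1=2 y_2=0 y_3=2 y_4=0
S(3/2) = 2251/1280

y_0 = S_0(0) = a_0 = -1
y_1 = S_1(0) = a_1 = 2
y_2 = S_2(0) = a_2 = 0
y_3 = S_3(0) = a_3 = 2
y_4 = S_3(3) = 0
t_q=3/2 is in segment 0 (τ=3/2); S_0(τ)=2251/1280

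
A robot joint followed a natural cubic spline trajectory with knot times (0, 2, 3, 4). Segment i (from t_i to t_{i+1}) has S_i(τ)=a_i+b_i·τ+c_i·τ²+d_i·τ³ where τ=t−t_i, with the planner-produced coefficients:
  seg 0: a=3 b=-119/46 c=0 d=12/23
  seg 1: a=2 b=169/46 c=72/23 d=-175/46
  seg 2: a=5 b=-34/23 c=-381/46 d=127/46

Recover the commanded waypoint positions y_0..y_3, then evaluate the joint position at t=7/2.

y_0 = S_0(0) = a_0 = 3
y_1 = S_1(0) = a_1 = 2
y_2 = S_2(0) = a_2 = 5
y_3 = S_2(1) = -2
t_q=7/2 is in segment 2 (τ=1/2); S_2(τ)=933/368

y_0=3 y_1=2 y_2=5 y_3=-2
S(7/2) = 933/368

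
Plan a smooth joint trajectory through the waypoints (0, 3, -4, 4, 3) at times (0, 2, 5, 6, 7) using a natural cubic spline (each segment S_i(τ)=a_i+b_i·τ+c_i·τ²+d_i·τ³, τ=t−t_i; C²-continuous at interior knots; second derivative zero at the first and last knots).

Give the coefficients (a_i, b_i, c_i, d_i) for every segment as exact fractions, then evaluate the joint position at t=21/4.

  seg 0: a=0 b=1426/411 c=0 d=-1619/3288
  seg 1: a=3 b=-2005/822 c=-1619/548 d=4915/4932
  seg 2: a=-4 b=11083/1644 c=824/137 d=-7819/1644
  seg 3: a=4 b=3701/822 c=-4523/548 d=4523/1644
S(21/4) = -70601/35072

Δ: Δ0=3/2, Δ1=-7/3, Δ2=8, Δ3=-1
row 1: diag=10, rhs=-23; c'=3/10, d'=-23/10
row 2: denom=8−3·3/10=71/10; d'=(62−3·-23/10)/(71/10)=689/71
row 3: denom=4−1·10/71=274/71; d'=(-54−1·689/71)/(274/71)=-4523/274
back: M3=-4523/274
back: M2=689/71−10/71·-4523/274=1648/137
back: M1=-23/10−3/10·1648/137=-1619/274
M: M0=0, M1=-1619/274, M2=1648/137, M3=-4523/274, M4=0
seg 0: a=0, c=M0/2=0, d=(M1−M0)/(6·2)=-1619/3288, b=Δ0−h0·(2M0+M1)/6=1426/411
seg 1: a=3, c=M1/2=-1619/548, d=(M2−M1)/(6·3)=4915/4932, b=Δ1−h1·(2M1+M2)/6=-2005/822
seg 2: a=-4, c=M2/2=824/137, d=(M3−M2)/(6·1)=-7819/1644, b=Δ2−h2·(2M2+M3)/6=11083/1644
seg 3: a=4, c=M3/2=-4523/548, d=(M4−M3)/(6·1)=4523/1644, b=Δ3−h3·(2M3+M4)/6=3701/822
t_q=21/4 → seg 2, τ=1/4; S=-4+11083/1644·τ+824/137·τ²+-7819/1644·τ³=-70601/35072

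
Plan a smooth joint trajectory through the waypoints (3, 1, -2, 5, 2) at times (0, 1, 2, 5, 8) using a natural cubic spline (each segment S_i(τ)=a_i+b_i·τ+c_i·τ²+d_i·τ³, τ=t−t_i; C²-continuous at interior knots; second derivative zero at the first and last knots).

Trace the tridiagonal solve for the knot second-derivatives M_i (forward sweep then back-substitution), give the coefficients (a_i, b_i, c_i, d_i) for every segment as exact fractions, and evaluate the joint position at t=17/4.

  seg 0: a=3 b=-73/48 c=0 d=-23/48
  seg 1: a=1 b=-71/24 c=-23/16 d=67/48
  seg 2: a=-2 b=-79/48 c=11/4 d=-205/432
  seg 3: a=5 b=49/24 c=-73/48 d=73/432
S(17/4) = 2881/1024

Δ: Δ0=-2, Δ1=-3, Δ2=7/3, Δ3=-1
row 1: diag=4, rhs=-6; c'=1/4, d'=-3/2
row 2: denom=8−1·1/4=31/4; d'=(32−1·-3/2)/(31/4)=134/31
row 3: denom=12−3·12/31=336/31; d'=(-20−3·134/31)/(336/31)=-73/24
back: M3=-73/24
back: M2=134/31−12/31·-73/24=11/2
back: M1=-3/2−1/4·11/2=-23/8
M: M0=0, M1=-23/8, M2=11/2, M3=-73/24, M4=0
seg 0: a=3, c=M0/2=0, d=(M1−M0)/(6·1)=-23/48, b=Δ0−h0·(2M0+M1)/6=-73/48
seg 1: a=1, c=M1/2=-23/16, d=(M2−M1)/(6·1)=67/48, b=Δ1−h1·(2M1+M2)/6=-71/24
seg 2: a=-2, c=M2/2=11/4, d=(M3−M2)/(6·3)=-205/432, b=Δ2−h2·(2M2+M3)/6=-79/48
seg 3: a=5, c=M3/2=-73/48, d=(M4−M3)/(6·3)=73/432, b=Δ3−h3·(2M3+M4)/6=49/24
t_q=17/4 → seg 2, τ=9/4; S=-2+-79/48·τ+11/4·τ²+-205/432·τ³=2881/1024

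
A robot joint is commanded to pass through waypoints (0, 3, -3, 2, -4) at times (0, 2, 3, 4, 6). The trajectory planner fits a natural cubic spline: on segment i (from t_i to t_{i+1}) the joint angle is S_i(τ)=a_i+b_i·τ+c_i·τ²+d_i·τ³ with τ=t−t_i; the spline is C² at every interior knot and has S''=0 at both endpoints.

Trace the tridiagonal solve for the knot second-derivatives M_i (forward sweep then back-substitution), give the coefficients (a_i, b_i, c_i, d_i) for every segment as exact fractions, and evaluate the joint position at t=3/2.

Δ: Δ0=3/2, Δ1=-6, Δ2=5, Δ3=-3
row 1: diag=6, rhs=-45; c'=1/6, d'=-15/2
row 2: denom=4−1·1/6=23/6; d'=(66−1·-15/2)/(23/6)=441/23
row 3: denom=6−1·6/23=132/23; d'=(-48−1·441/23)/(132/23)=-515/44
back: M3=-515/44
back: M2=441/23−6/23·-515/44=489/22
back: M1=-15/2−1/6·489/22=-493/44
M: M0=0, M1=-493/44, M2=489/22, M3=-515/44, M4=0
seg 0: a=0, c=M0/2=0, d=(M1−M0)/(6·2)=-493/528, b=Δ0−h0·(2M0+M1)/6=691/132
seg 1: a=3, c=M1/2=-493/88, d=(M2−M1)/(6·1)=1471/264, b=Δ1−h1·(2M1+M2)/6=-197/33
seg 2: a=-3, c=M2/2=489/44, d=(M3−M2)/(6·1)=-1493/264, b=Δ2−h2·(2M2+M3)/6=-11/24
seg 3: a=2, c=M3/2=-515/88, d=(M4−M3)/(6·2)=515/528, b=Δ3−h3·(2M3+M4)/6=317/66
t_q=3/2 → seg 0, τ=3/2; S=0+691/132·τ+0·τ²+-493/528·τ³=6619/1408

  seg 0: a=0 b=691/132 c=0 d=-493/528
  seg 1: a=3 b=-197/33 c=-493/88 d=1471/264
  seg 2: a=-3 b=-11/24 c=489/44 d=-1493/264
  seg 3: a=2 b=317/66 c=-515/88 d=515/528
S(3/2) = 6619/1408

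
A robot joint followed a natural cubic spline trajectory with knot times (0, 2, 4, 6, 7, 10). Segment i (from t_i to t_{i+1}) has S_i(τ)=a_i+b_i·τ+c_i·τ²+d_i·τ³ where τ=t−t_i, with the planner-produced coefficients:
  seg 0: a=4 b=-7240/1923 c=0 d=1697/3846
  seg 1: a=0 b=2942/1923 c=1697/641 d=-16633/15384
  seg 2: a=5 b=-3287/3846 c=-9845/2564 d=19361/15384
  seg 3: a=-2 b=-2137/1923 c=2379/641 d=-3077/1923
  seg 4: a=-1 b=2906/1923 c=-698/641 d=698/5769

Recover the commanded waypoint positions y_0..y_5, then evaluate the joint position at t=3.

y_0=4 y_1=0 y_2=5 y_3=-2 y_4=-1 y_5=-3
S(3) = 15877/5128

y_0 = S_0(0) = a_0 = 4
y_1 = S_1(0) = a_1 = 0
y_2 = S_2(0) = a_2 = 5
y_3 = S_3(0) = a_3 = -2
y_4 = S_4(0) = a_4 = -1
y_5 = S_4(3) = -3
t_q=3 is in segment 1 (τ=1); S_1(τ)=15877/5128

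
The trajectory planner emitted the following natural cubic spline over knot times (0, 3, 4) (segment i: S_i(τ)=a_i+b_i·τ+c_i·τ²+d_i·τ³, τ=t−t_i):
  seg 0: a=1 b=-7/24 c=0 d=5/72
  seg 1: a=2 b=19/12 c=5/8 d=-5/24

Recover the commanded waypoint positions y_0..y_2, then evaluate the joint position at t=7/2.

y_0 = S_0(0) = a_0 = 1
y_1 = S_1(0) = a_1 = 2
y_2 = S_1(1) = 4
t_q=7/2 is in segment 1 (τ=1/2); S_1(τ)=187/64

y_0=1 y_1=2 y_2=4
S(7/2) = 187/64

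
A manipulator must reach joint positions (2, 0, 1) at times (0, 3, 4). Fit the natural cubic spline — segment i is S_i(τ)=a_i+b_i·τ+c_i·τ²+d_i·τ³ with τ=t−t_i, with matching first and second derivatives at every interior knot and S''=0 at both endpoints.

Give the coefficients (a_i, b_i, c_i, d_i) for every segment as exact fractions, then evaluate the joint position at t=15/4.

Δ: Δ0=-2/3, Δ1=1
row 1: diag=8, rhs=10; c'=1/8, d'=5/4
back: M1=5/4
M: M0=0, M1=5/4, M2=0
seg 0: a=2, c=M0/2=0, d=(M1−M0)/(6·3)=5/72, b=Δ0−h0·(2M0+M1)/6=-31/24
seg 1: a=0, c=M1/2=5/8, d=(M2−M1)/(6·1)=-5/24, b=Δ1−h1·(2M1+M2)/6=7/12
t_q=15/4 → seg 1, τ=3/4; S=0+7/12·τ+5/8·τ²+-5/24·τ³=359/512

  seg 0: a=2 b=-31/24 c=0 d=5/72
  seg 1: a=0 b=7/12 c=5/8 d=-5/24
S(15/4) = 359/512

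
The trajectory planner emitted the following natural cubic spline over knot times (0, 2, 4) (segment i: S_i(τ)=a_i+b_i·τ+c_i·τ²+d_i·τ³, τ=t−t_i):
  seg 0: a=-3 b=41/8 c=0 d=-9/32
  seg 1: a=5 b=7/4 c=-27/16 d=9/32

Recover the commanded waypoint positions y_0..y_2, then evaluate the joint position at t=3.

y_0 = S_0(0) = a_0 = -3
y_1 = S_1(0) = a_1 = 5
y_2 = S_1(2) = 4
t_q=3 is in segment 1 (τ=1); S_1(τ)=171/32

y_0=-3 y_1=5 y_2=4
S(3) = 171/32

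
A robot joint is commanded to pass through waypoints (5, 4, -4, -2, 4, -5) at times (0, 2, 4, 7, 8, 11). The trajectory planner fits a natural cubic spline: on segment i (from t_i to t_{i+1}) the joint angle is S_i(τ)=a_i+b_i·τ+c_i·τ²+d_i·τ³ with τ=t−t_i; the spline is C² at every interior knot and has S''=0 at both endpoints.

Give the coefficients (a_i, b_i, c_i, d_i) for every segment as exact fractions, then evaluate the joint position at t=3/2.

  seg 0: a=5 b=589/1053 c=0 d=-2231/8424
  seg 1: a=4 b=-5515/2106 c=-2231/1404 d=473/1053
  seg 2: a=-4 b=-7549/2106 c=1553/1404 d=3929/37908
  seg 3: a=-2 b=24643/4212 c=2147/1053 d=-2653/1404
  seg 4: a=4 b=8971/2106 c=-15289/4212 d=15289/37908
S(3/2) = 111089/22464

Δ: Δ0=-1/2, Δ1=-4, Δ2=2/3, Δ3=6, Δ4=-3
row 1: diag=8, rhs=-21; c'=1/4, d'=-21/8
row 2: denom=10−2·1/4=19/2; d'=(28−2·-21/8)/(19/2)=7/2
row 3: denom=8−3·6/19=134/19; d'=(32−3·7/2)/(134/19)=817/268
row 4: denom=8−1·19/134=1053/134; d'=(-54−1·817/268)/(1053/134)=-15289/2106
back: M4=-15289/2106
back: M3=817/268−19/134·-15289/2106=4294/1053
back: M2=7/2−6/19·4294/1053=1553/702
back: M1=-21/8−1/4·1553/702=-2231/702
M: M0=0, M1=-2231/702, M2=1553/702, M3=4294/1053, M4=-15289/2106, M5=0
seg 0: a=5, c=M0/2=0, d=(M1−M0)/(6·2)=-2231/8424, b=Δ0−h0·(2M0+M1)/6=589/1053
seg 1: a=4, c=M1/2=-2231/1404, d=(M2−M1)/(6·2)=473/1053, b=Δ1−h1·(2M1+M2)/6=-5515/2106
seg 2: a=-4, c=M2/2=1553/1404, d=(M3−M2)/(6·3)=3929/37908, b=Δ2−h2·(2M2+M3)/6=-7549/2106
seg 3: a=-2, c=M3/2=2147/1053, d=(M4−M3)/(6·1)=-2653/1404, b=Δ3−h3·(2M3+M4)/6=24643/4212
seg 4: a=4, c=M4/2=-15289/4212, d=(M5−M4)/(6·3)=15289/37908, b=Δ4−h4·(2M4+M5)/6=8971/2106
t_q=3/2 → seg 0, τ=3/2; S=5+589/1053·τ+0·τ²+-2231/8424·τ³=111089/22464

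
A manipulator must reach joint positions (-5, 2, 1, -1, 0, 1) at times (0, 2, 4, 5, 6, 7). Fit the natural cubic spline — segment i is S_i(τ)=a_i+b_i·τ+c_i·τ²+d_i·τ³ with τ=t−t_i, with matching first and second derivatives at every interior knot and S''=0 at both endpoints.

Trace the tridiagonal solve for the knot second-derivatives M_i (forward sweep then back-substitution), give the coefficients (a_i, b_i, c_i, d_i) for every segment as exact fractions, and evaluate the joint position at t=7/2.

  seg 0: a=-5 b=687/157 c=0 d=-275/1256
  seg 1: a=2 b=549/314 c=-825/628 d=119/1256
  seg 2: a=1 b=-372/157 c=-117/157 d=175/157
  seg 3: a=-1 b=-81/157 c=408/157 d=-170/157
  seg 4: a=0 b=225/157 c=-102/157 d=34/157
S(7/2) = 19961/10048

Δ: Δ0=7/2, Δ1=-1/2, Δ2=-2, Δ3=1, Δ4=1
row 1: diag=8, rhs=-24; c'=1/4, d'=-3
row 2: denom=6−2·1/4=11/2; d'=(-9−2·-3)/(11/2)=-6/11
row 3: denom=4−1·2/11=42/11; d'=(18−1·-6/11)/(42/11)=34/7
row 4: denom=4−1·11/42=157/42; d'=(0−1·34/7)/(157/42)=-204/157
back: M4=-204/157
back: M3=34/7−11/42·-204/157=816/157
back: M2=-6/11−2/11·816/157=-234/157
back: M1=-3−1/4·-234/157=-825/314
M: M0=0, M1=-825/314, M2=-234/157, M3=816/157, M4=-204/157, M5=0
seg 0: a=-5, c=M0/2=0, d=(M1−M0)/(6·2)=-275/1256, b=Δ0−h0·(2M0+M1)/6=687/157
seg 1: a=2, c=M1/2=-825/628, d=(M2−M1)/(6·2)=119/1256, b=Δ1−h1·(2M1+M2)/6=549/314
seg 2: a=1, c=M2/2=-117/157, d=(M3−M2)/(6·1)=175/157, b=Δ2−h2·(2M2+M3)/6=-372/157
seg 3: a=-1, c=M3/2=408/157, d=(M4−M3)/(6·1)=-170/157, b=Δ3−h3·(2M3+M4)/6=-81/157
seg 4: a=0, c=M4/2=-102/157, d=(M5−M4)/(6·1)=34/157, b=Δ4−h4·(2M4+M5)/6=225/157
t_q=7/2 → seg 1, τ=3/2; S=2+549/314·τ+-825/628·τ²+119/1256·τ³=19961/10048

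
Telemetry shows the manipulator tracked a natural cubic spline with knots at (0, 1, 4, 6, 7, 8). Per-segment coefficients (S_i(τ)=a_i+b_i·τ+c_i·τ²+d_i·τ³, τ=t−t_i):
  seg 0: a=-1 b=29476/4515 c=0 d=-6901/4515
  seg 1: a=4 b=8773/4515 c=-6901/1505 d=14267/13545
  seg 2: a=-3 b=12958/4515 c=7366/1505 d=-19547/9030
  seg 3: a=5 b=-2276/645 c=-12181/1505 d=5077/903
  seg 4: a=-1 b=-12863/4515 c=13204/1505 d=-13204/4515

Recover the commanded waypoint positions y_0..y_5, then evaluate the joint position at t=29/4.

y_0 = S_0(0) = a_0 = -1
y_1 = S_1(0) = a_1 = 4
y_2 = S_2(0) = a_2 = -3
y_3 = S_3(0) = a_3 = 5
y_4 = S_4(0) = a_4 = -1
y_5 = S_4(1) = 2
t_q=29/4 is in segment 4 (τ=1/4); S_4(τ)=-4161/3440

y_0=-1 y_1=4 y_2=-3 y_3=5 y_4=-1 y_5=2
S(29/4) = -4161/3440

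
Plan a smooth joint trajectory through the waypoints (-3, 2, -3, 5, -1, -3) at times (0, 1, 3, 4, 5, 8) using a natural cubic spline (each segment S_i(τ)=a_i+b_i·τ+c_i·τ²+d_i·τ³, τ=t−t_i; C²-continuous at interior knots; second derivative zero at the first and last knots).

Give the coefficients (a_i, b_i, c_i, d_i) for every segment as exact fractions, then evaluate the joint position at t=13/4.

Δ: Δ0=5, Δ1=-5/2, Δ2=8, Δ3=-6, Δ4=-2/3
row 1: diag=6, rhs=-45; c'=1/3, d'=-15/2
row 2: denom=6−2·1/3=16/3; d'=(63−2·-15/2)/(16/3)=117/8
row 3: denom=4−1·3/16=61/16; d'=(-84−1·117/8)/(61/16)=-1578/61
row 4: denom=8−1·16/61=472/61; d'=(32−1·-1578/61)/(472/61)=1765/236
back: M4=1765/236
back: M3=-1578/61−16/61·1765/236=-1642/59
back: M2=117/8−3/16·-1642/59=4683/236
back: M1=-15/2−1/3·4683/236=-3331/236
M: M0=0, M1=-3331/236, M2=4683/236, M3=-1642/59, M4=1765/236, M5=0
seg 0: a=-3, c=M0/2=0, d=(M1−M0)/(6·1)=-3331/1416, b=Δ0−h0·(2M0+M1)/6=10411/1416
seg 1: a=2, c=M1/2=-3331/472, d=(M2−M1)/(6·2)=4007/1416, b=Δ1−h1·(2M1+M2)/6=209/708
seg 2: a=-3, c=M2/2=4683/472, d=(M3−M2)/(6·1)=-11251/1416, b=Δ2−h2·(2M2+M3)/6=4265/708
seg 3: a=5, c=M3/2=-821/59, d=(M4−M3)/(6·1)=8333/1416, b=Δ3−h3·(2M3+M4)/6=2875/1416
seg 4: a=-1, c=M4/2=1765/472, d=(M5−M4)/(6·3)=-1765/4248, b=Δ4−h4·(2M4+M5)/6=-5767/708
t_q=13/4 → seg 2, τ=1/4; S=-3+4265/708·τ+4683/472·τ²+-11251/1416·τ³=-511/512

  seg 0: a=-3 b=10411/1416 c=0 d=-3331/1416
  seg 1: a=2 b=209/708 c=-3331/472 d=4007/1416
  seg 2: a=-3 b=4265/708 c=4683/472 d=-11251/1416
  seg 3: a=5 b=2875/1416 c=-821/59 d=8333/1416
  seg 4: a=-1 b=-5767/708 c=1765/472 d=-1765/4248
S(13/4) = -511/512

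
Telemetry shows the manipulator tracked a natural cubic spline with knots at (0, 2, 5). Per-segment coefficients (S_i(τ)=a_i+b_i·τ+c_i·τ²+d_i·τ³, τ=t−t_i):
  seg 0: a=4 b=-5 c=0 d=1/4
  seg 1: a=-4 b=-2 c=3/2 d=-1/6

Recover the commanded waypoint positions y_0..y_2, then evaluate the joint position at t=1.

y_0 = S_0(0) = a_0 = 4
y_1 = S_1(0) = a_1 = -4
y_2 = S_1(3) = -1
t_q=1 is in segment 0 (τ=1); S_0(τ)=-3/4

y_0=4 y_1=-4 y_2=-1
S(1) = -3/4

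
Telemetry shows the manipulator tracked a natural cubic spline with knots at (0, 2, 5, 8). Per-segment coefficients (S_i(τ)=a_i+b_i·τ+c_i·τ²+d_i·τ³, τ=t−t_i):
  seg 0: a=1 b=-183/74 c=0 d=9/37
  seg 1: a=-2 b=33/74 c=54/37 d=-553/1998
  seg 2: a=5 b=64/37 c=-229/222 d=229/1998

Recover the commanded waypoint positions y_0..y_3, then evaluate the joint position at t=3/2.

y_0 = S_0(0) = a_0 = 1
y_1 = S_1(0) = a_1 = -2
y_2 = S_2(0) = a_2 = 5
y_3 = S_2(3) = 4
t_q=3/2 is in segment 0 (τ=3/2); S_0(τ)=-559/296

y_0=1 y_1=-2 y_2=5 y_3=4
S(3/2) = -559/296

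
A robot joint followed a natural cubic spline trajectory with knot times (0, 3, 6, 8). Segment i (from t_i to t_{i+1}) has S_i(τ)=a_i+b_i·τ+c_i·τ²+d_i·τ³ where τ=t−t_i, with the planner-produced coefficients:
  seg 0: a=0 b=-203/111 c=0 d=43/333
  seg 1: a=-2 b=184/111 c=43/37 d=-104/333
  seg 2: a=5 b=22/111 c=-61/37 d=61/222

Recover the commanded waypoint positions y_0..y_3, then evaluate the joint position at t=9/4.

y_0 = S_0(0) = a_0 = 0
y_1 = S_1(0) = a_1 = -2
y_2 = S_2(0) = a_2 = 5
y_3 = S_2(2) = 1
t_q=9/4 is in segment 0 (τ=9/4); S_0(τ)=-6261/2368

y_0=0 y_1=-2 y_2=5 y_3=1
S(9/4) = -6261/2368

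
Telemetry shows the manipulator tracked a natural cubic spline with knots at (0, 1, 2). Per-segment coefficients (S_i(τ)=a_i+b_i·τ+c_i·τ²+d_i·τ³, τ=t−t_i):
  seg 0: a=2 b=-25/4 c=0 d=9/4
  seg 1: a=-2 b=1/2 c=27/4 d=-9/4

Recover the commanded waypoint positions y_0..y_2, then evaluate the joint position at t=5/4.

y_0=2 y_1=-2 y_2=3
S(5/4) = -381/256

y_0 = S_0(0) = a_0 = 2
y_1 = S_1(0) = a_1 = -2
y_2 = S_1(1) = 3
t_q=5/4 is in segment 1 (τ=1/4); S_1(τ)=-381/256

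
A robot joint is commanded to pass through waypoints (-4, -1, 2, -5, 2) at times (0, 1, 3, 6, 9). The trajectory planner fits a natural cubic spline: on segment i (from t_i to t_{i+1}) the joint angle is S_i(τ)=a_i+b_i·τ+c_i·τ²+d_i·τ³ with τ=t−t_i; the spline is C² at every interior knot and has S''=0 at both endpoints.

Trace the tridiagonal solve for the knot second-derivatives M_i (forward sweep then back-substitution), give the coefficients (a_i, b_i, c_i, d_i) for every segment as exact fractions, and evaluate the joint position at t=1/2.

  seg 0: a=-4 b=1267/412 c=0 d=-31/412
  seg 1: a=-1 b=587/206 c=-93/412 d=-185/824
  seg 2: a=2 b=-77/103 c=-162/103 d=968/2781
  seg 3: a=-5 b=-81/103 c=482/309 d=-482/2781
S(1/2) = -8147/3296

Δ: Δ0=3, Δ1=3/2, Δ2=-7/3, Δ3=7/3
row 1: diag=6, rhs=-9; c'=1/3, d'=-3/2
row 2: denom=10−2·1/3=28/3; d'=(-23−2·-3/2)/(28/3)=-15/7
row 3: denom=12−3·9/28=309/28; d'=(28−3·-15/7)/(309/28)=964/309
back: M3=964/309
back: M2=-15/7−9/28·964/309=-324/103
back: M1=-3/2−1/3·-324/103=-93/206
M: M0=0, M1=-93/206, M2=-324/103, M3=964/309, M4=0
seg 0: a=-4, c=M0/2=0, d=(M1−M0)/(6·1)=-31/412, b=Δ0−h0·(2M0+M1)/6=1267/412
seg 1: a=-1, c=M1/2=-93/412, d=(M2−M1)/(6·2)=-185/824, b=Δ1−h1·(2M1+M2)/6=587/206
seg 2: a=2, c=M2/2=-162/103, d=(M3−M2)/(6·3)=968/2781, b=Δ2−h2·(2M2+M3)/6=-77/103
seg 3: a=-5, c=M3/2=482/309, d=(M4−M3)/(6·3)=-482/2781, b=Δ3−h3·(2M3+M4)/6=-81/103
t_q=1/2 → seg 0, τ=1/2; S=-4+1267/412·τ+0·τ²+-31/412·τ³=-8147/3296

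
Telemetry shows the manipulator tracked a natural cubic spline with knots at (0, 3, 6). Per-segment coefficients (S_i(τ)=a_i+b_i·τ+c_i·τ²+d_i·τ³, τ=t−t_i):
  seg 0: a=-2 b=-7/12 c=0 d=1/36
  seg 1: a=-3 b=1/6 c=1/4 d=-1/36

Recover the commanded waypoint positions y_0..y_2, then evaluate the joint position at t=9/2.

y_0 = S_0(0) = a_0 = -2
y_1 = S_1(0) = a_1 = -3
y_2 = S_1(3) = -1
t_q=9/2 is in segment 1 (τ=3/2); S_1(τ)=-73/32

y_0=-2 y_1=-3 y_2=-1
S(9/2) = -73/32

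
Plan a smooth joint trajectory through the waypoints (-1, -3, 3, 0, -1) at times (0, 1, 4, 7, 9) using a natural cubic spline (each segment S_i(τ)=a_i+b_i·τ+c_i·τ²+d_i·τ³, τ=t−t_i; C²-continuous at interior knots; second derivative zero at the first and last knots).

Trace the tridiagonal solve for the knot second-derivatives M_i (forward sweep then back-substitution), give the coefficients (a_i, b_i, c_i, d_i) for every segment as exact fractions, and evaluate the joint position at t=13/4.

Δ: Δ0=-2, Δ1=2, Δ2=-1, Δ3=-1/2
row 1: diag=8, rhs=24; c'=3/8, d'=3
row 2: denom=12−3·3/8=87/8; d'=(-18−3·3)/(87/8)=-72/29
row 3: denom=10−3·8/29=266/29; d'=(3−3·-72/29)/(266/29)=303/266
back: M3=303/266
back: M2=-72/29−8/29·303/266=-372/133
back: M1=3−3/8·-372/133=1077/266
M: M0=0, M1=1077/266, M2=-372/133, M3=303/266, M4=0
seg 0: a=-1, c=M0/2=0, d=(M1−M0)/(6·1)=359/532, b=Δ0−h0·(2M0+M1)/6=-1423/532
seg 1: a=-3, c=M1/2=1077/532, d=(M2−M1)/(6·3)=-607/1596, b=Δ1−h1·(2M1+M2)/6=-173/266
seg 2: a=3, c=M2/2=-186/133, d=(M3−M2)/(6·3)=349/1596, b=Δ2−h2·(2M2+M3)/6=653/532
seg 3: a=0, c=M3/2=303/532, d=(M4−M3)/(6·2)=-101/1064, b=Δ3−h3·(2M3+M4)/6=-335/266
t_q=13/4 → seg 1, τ=9/4; S=-3+-173/266·τ+1077/532·τ²+-607/1596·τ³=49479/34048

  seg 0: a=-1 b=-1423/532 c=0 d=359/532
  seg 1: a=-3 b=-173/266 c=1077/532 d=-607/1596
  seg 2: a=3 b=653/532 c=-186/133 d=349/1596
  seg 3: a=0 b=-335/266 c=303/532 d=-101/1064
S(13/4) = 49479/34048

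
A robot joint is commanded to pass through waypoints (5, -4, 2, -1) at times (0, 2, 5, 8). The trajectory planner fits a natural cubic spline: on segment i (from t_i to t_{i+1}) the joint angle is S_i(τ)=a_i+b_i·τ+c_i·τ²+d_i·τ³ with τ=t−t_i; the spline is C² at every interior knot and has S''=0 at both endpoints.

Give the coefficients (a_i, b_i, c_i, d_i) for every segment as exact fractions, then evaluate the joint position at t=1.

Δ: Δ0=-9/2, Δ1=2, Δ2=-1
row 1: diag=10, rhs=39; c'=3/10, d'=39/10
row 2: denom=12−3·3/10=111/10; d'=(-18−3·39/10)/(111/10)=-99/37
back: M2=-99/37
back: M1=39/10−3/10·-99/37=174/37
M: M0=0, M1=174/37, M2=-99/37, M3=0
seg 0: a=5, c=M0/2=0, d=(M1−M0)/(6·2)=29/74, b=Δ0−h0·(2M0+M1)/6=-449/74
seg 1: a=-4, c=M1/2=87/37, d=(M2−M1)/(6·3)=-91/222, b=Δ1−h1·(2M1+M2)/6=-101/74
seg 2: a=2, c=M2/2=-99/74, d=(M3−M2)/(6·3)=11/74, b=Δ2−h2·(2M2+M3)/6=62/37
t_q=1 → seg 0, τ=1; S=5+-449/74·τ+0·τ²+29/74·τ³=-25/37

  seg 0: a=5 b=-449/74 c=0 d=29/74
  seg 1: a=-4 b=-101/74 c=87/37 d=-91/222
  seg 2: a=2 b=62/37 c=-99/74 d=11/74
S(1) = -25/37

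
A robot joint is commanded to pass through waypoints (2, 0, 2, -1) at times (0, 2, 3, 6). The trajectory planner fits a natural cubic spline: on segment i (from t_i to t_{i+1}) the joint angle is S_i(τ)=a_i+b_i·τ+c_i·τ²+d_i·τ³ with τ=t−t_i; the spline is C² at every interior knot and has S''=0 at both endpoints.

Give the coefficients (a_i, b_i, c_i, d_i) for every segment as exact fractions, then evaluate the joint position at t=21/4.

Δ: Δ0=-1, Δ1=2, Δ2=-1
row 1: diag=6, rhs=18; c'=1/6, d'=3
row 2: denom=8−1·1/6=47/6; d'=(-18−1·3)/(47/6)=-126/47
back: M2=-126/47
back: M1=3−1/6·-126/47=162/47
M: M0=0, M1=162/47, M2=-126/47, M3=0
seg 0: a=2, c=M0/2=0, d=(M1−M0)/(6·2)=27/94, b=Δ0−h0·(2M0+M1)/6=-101/47
seg 1: a=0, c=M1/2=81/47, d=(M2−M1)/(6·1)=-48/47, b=Δ1−h1·(2M1+M2)/6=61/47
seg 2: a=2, c=M2/2=-63/47, d=(M3−M2)/(6·3)=7/47, b=Δ2−h2·(2M2+M3)/6=79/47
t_q=21/4 → seg 2, τ=9/4; S=2+79/47·τ+-63/47·τ²+7/47·τ³=2083/3008

  seg 0: a=2 b=-101/47 c=0 d=27/94
  seg 1: a=0 b=61/47 c=81/47 d=-48/47
  seg 2: a=2 b=79/47 c=-63/47 d=7/47
S(21/4) = 2083/3008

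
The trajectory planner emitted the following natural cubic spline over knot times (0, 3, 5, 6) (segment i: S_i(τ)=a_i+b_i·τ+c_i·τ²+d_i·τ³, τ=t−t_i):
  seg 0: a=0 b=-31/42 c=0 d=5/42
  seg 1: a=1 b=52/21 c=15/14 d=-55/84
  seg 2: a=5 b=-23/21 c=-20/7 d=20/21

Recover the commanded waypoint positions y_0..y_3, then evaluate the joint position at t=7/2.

y_0=0 y_1=1 y_2=5 y_3=2
S(7/2) = 543/224

y_0 = S_0(0) = a_0 = 0
y_1 = S_1(0) = a_1 = 1
y_2 = S_2(0) = a_2 = 5
y_3 = S_2(1) = 2
t_q=7/2 is in segment 1 (τ=1/2); S_1(τ)=543/224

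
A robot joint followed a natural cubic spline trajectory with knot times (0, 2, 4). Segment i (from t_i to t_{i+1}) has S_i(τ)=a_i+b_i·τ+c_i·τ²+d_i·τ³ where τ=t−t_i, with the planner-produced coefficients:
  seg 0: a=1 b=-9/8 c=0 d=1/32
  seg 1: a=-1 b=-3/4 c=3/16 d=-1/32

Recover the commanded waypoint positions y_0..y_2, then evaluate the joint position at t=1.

y_0=1 y_1=-1 y_2=-2
S(1) = -3/32

y_0 = S_0(0) = a_0 = 1
y_1 = S_1(0) = a_1 = -1
y_2 = S_1(2) = -2
t_q=1 is in segment 0 (τ=1); S_0(τ)=-3/32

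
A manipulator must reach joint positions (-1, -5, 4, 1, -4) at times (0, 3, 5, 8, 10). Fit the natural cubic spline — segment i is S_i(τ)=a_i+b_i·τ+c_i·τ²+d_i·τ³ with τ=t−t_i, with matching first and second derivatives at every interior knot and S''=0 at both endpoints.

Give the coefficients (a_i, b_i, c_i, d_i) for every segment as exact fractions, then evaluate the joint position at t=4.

Δ: Δ0=-4/3, Δ1=9/2, Δ2=-1, Δ3=-5/2
row 1: diag=10, rhs=35; c'=1/5, d'=7/2
row 2: denom=10−2·1/5=48/5; d'=(-33−2·7/2)/(48/5)=-25/6
row 3: denom=10−3·5/16=145/16; d'=(-9−3·-25/6)/(145/16)=56/145
back: M3=56/145
back: M2=-25/6−5/16·56/145=-373/87
back: M1=7/2−1/5·-373/87=3791/870
M: M0=0, M1=3791/870, M2=-373/87, M3=56/145, M4=0
seg 0: a=-1, c=M0/2=0, d=(M1−M0)/(6·3)=3791/15660, b=Δ0−h0·(2M0+M1)/6=-2037/580
seg 1: a=-5, c=M1/2=3791/1740, d=(M2−M1)/(6·2)=-2507/3480, b=Δ1−h1·(2M1+M2)/6=877/290
seg 2: a=4, c=M2/2=-373/174, d=(M3−M2)/(6·3)=2033/7830, b=Δ2−h2·(2M2+M3)/6=1346/435
seg 3: a=1, c=M3/2=28/145, d=(M4−M3)/(6·2)=-14/435, b=Δ3−h3·(2M3+M4)/6=-2399/870
t_q=4 → seg 1, τ=1; S=-5+877/290·τ+3791/1740·τ²+-2507/3480·τ³=-1801/3480

  seg 0: a=-1 b=-2037/580 c=0 d=3791/15660
  seg 1: a=-5 b=877/290 c=3791/1740 d=-2507/3480
  seg 2: a=4 b=1346/435 c=-373/174 d=2033/7830
  seg 3: a=1 b=-2399/870 c=28/145 d=-14/435
S(4) = -1801/3480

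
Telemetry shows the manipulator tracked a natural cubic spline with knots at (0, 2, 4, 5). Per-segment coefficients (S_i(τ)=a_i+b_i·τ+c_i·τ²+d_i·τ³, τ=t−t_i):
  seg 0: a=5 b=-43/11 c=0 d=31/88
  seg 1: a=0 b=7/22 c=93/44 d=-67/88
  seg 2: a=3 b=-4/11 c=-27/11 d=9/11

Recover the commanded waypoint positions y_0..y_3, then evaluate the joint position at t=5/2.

y_0 = S_0(0) = a_0 = 5
y_1 = S_1(0) = a_1 = 0
y_2 = S_2(0) = a_2 = 3
y_3 = S_2(1) = 1
t_q=5/2 is in segment 1 (τ=1/2); S_1(τ)=417/704

y_0=5 y_1=0 y_2=3 y_3=1
S(5/2) = 417/704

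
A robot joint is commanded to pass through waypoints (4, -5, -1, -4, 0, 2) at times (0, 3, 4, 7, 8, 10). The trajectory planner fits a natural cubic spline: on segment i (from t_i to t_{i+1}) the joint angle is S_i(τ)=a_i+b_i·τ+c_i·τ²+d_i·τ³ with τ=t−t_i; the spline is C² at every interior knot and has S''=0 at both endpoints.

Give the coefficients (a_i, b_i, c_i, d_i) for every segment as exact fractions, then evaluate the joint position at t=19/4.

Δ: Δ0=-3, Δ1=4, Δ2=-1, Δ3=4, Δ4=1
row 1: diag=8, rhs=42; c'=1/8, d'=21/4
row 2: denom=8−1·1/8=63/8; d'=(-30−1·21/4)/(63/8)=-94/21
row 3: denom=8−3·8/21=48/7; d'=(30−3·-94/21)/(48/7)=19/3
row 4: denom=6−1·7/48=281/48; d'=(-18−1·19/3)/(281/48)=-1168/281
back: M4=-1168/281
back: M3=19/3−7/48·-1168/281=1950/281
back: M2=-94/21−8/21·1950/281=-6002/843
back: M1=21/4−1/8·-6002/843=5176/843
M: M0=0, M1=5176/843, M2=-6002/843, M3=1950/281, M4=-1168/281, M5=0
seg 0: a=4, c=M0/2=0, d=(M1−M0)/(6·3)=2588/7587, b=Δ0−h0·(2M0+M1)/6=-5117/843
seg 1: a=-5, c=M1/2=2588/843, d=(M2−M1)/(6·1)=-621/281, b=Δ1−h1·(2M1+M2)/6=2647/843
seg 2: a=-1, c=M2/2=-3001/843, d=(M3−M2)/(6·3)=5926/7587, b=Δ2−h2·(2M2+M3)/6=2234/843
seg 3: a=-4, c=M3/2=975/281, d=(M4−M3)/(6·1)=-1559/843, b=Δ3−h3·(2M3+M4)/6=2006/843
seg 4: a=0, c=M4/2=-584/281, d=(M5−M4)/(6·2)=292/843, b=Δ4−h4·(2M4+M5)/6=3179/843
t_q=19/4 → seg 2, τ=3/4; S=-1+2234/843·τ+-3001/843·τ²+5926/7587·τ³=-6163/8992

  seg 0: a=4 b=-5117/843 c=0 d=2588/7587
  seg 1: a=-5 b=2647/843 c=2588/843 d=-621/281
  seg 2: a=-1 b=2234/843 c=-3001/843 d=5926/7587
  seg 3: a=-4 b=2006/843 c=975/281 d=-1559/843
  seg 4: a=0 b=3179/843 c=-584/281 d=292/843
S(19/4) = -6163/8992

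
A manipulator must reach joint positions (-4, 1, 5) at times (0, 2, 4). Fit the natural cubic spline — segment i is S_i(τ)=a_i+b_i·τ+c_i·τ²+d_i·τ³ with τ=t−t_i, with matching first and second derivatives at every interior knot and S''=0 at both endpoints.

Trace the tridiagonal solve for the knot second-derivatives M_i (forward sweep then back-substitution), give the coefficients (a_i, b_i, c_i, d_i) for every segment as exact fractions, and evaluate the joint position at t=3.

Δ: Δ0=5/2, Δ1=2
row 1: diag=8, rhs=-3; c'=1/4, d'=-3/8
back: M1=-3/8
M: M0=0, M1=-3/8, M2=0
seg 0: a=-4, c=M0/2=0, d=(M1−M0)/(6·2)=-1/32, b=Δ0−h0·(2M0+M1)/6=21/8
seg 1: a=1, c=M1/2=-3/16, d=(M2−M1)/(6·2)=1/32, b=Δ1−h1·(2M1+M2)/6=9/4
t_q=3 → seg 1, τ=1; S=1+9/4·τ+-3/16·τ²+1/32·τ³=99/32

  seg 0: a=-4 b=21/8 c=0 d=-1/32
  seg 1: a=1 b=9/4 c=-3/16 d=1/32
S(3) = 99/32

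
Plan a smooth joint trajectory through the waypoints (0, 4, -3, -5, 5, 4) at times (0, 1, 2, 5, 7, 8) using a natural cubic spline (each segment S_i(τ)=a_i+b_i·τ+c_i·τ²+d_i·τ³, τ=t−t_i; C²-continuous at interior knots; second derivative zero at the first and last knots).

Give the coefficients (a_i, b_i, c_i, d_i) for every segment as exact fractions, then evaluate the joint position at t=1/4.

  seg 0: a=0 b=7973/1140 c=0 d=-3413/1140
  seg 1: a=4 b=-1133/570 c=-3413/380 d=905/228
  seg 2: a=-3 b=-9169/1140 c=278/95 d=-533/3420
  seg 3: a=-5 b=605/114 c=579/380 d=-239/285
  seg 4: a=5 b=763/570 c=-1333/380 d=1333/1140
S(1/4) = 8277/4864

Δ: Δ0=4, Δ1=-7, Δ2=-2/3, Δ3=5, Δ4=-1
row 1: diag=4, rhs=-66; c'=1/4, d'=-33/2
row 2: denom=8−1·1/4=31/4; d'=(38−1·-33/2)/(31/4)=218/31
row 3: denom=10−3·12/31=274/31; d'=(34−3·218/31)/(274/31)=200/137
row 4: denom=6−2·31/137=760/137; d'=(-36−2·200/137)/(760/137)=-1333/190
back: M4=-1333/190
back: M3=200/137−31/137·-1333/190=579/190
back: M2=218/31−12/31·579/190=556/95
back: M1=-33/2−1/4·556/95=-3413/190
M: M0=0, M1=-3413/190, M2=556/95, M3=579/190, M4=-1333/190, M5=0
seg 0: a=0, c=M0/2=0, d=(M1−M0)/(6·1)=-3413/1140, b=Δ0−h0·(2M0+M1)/6=7973/1140
seg 1: a=4, c=M1/2=-3413/380, d=(M2−M1)/(6·1)=905/228, b=Δ1−h1·(2M1+M2)/6=-1133/570
seg 2: a=-3, c=M2/2=278/95, d=(M3−M2)/(6·3)=-533/3420, b=Δ2−h2·(2M2+M3)/6=-9169/1140
seg 3: a=-5, c=M3/2=579/380, d=(M4−M3)/(6·2)=-239/285, b=Δ3−h3·(2M3+M4)/6=605/114
seg 4: a=5, c=M4/2=-1333/380, d=(M5−M4)/(6·1)=1333/1140, b=Δ4−h4·(2M4+M5)/6=763/570
t_q=1/4 → seg 0, τ=1/4; S=0+7973/1140·τ+0·τ²+-3413/1140·τ³=8277/4864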